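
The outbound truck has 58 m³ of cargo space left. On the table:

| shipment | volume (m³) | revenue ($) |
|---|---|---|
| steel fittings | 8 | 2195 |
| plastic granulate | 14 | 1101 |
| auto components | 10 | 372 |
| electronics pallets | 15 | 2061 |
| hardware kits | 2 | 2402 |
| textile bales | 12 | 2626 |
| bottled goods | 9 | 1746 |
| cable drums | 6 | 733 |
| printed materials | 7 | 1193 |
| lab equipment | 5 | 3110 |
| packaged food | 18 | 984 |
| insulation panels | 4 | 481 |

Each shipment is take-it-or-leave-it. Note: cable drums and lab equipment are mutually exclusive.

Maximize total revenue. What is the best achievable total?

15333

The ratio ordering already packs tightly: steel fittings + electronics pallets + hardware kits + textile bales + bottled goods + printed materials + lab equipment, 58 m³, 15333.
Runner-up steel fittings + electronics pallets + hardware kits + textile bales + bottled goods + lab equipment + insulation panels tops out at 14621.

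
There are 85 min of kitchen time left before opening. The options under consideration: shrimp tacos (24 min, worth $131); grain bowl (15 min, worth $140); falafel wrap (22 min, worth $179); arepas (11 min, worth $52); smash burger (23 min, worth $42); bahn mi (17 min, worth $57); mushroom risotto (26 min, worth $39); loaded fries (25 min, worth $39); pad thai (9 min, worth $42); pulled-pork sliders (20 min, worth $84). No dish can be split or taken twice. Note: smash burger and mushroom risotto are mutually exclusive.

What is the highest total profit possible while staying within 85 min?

544

Shrimp tacos + grain bowl + falafel wrap + arepas + pad thai uses 81 of the 85 min and totals 544.
The closest alternative, shrimp tacos + grain bowl + falafel wrap + pulled-pork sliders, reaches only 534.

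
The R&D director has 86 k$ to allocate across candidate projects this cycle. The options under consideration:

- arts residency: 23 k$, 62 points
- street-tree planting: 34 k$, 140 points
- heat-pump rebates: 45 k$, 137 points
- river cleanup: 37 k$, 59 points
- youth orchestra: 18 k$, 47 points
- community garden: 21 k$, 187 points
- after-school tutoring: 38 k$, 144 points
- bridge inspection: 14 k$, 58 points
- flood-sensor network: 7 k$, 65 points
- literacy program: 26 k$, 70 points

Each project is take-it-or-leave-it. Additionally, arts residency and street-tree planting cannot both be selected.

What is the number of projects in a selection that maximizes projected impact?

4

Best achievable projected impact is 454.
community garden + after-school tutoring + bridge inspection + flood-sensor network hits 454 at 80 k$.
Every optimal selection uses 4 projects.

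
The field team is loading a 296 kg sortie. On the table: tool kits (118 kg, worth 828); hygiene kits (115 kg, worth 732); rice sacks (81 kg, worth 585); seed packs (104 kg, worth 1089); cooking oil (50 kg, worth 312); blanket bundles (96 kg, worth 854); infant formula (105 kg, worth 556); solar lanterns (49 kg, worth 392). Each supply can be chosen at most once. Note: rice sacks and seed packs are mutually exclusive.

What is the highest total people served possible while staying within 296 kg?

Ranking by ratio (people served/kg): seed packs 10.47, blanket bundles 8.90, solar lanterns 8.00, rice sacks 7.22.
Seed packs + blanket bundles + solar lanterns uses 249 of the 296 kg and totals 2335.
That's the maximum — no feasible swap from here does better than 2335.

2335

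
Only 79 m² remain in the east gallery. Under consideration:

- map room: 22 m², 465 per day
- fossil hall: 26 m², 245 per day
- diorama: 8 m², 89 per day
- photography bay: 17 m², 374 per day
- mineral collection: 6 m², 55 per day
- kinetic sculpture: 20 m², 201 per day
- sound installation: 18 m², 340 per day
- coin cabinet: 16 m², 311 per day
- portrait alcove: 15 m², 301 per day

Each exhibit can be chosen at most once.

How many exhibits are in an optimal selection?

5

The maximum expected visitors within 79 m² is 1545.
For example map room + photography bay + mineral collection + sound installation + coin cabinet achieves it, using 79 m².
All optima have 5 exhibits.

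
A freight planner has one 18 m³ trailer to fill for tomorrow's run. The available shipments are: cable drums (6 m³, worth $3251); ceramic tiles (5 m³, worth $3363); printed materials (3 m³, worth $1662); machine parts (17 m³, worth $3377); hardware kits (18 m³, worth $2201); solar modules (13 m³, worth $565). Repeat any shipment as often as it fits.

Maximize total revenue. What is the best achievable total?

By revenue per m³: ceramic tiles 672.60, printed materials 554.00, cable drums 541.83 lead.
3×ceramic tiles + printed materials uses 18 of the 18 m³ and totals 11751.
That's the maximum — no swap from here does better than 11751.

11751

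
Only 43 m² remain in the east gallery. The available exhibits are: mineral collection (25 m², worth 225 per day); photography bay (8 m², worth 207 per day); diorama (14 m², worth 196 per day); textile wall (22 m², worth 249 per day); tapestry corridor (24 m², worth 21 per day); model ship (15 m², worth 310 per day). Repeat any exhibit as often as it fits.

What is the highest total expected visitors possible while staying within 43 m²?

Ranking by ratio (expected visitors/m²): photography bay 25.88, model ship 20.67, diorama 14.00, textile wall 11.32.
Best packing: 5×photography bay — 40 m², 1035 total.
The spare 3 m² is too small for any remaining exhibit, and no exchange beats 1035.

1035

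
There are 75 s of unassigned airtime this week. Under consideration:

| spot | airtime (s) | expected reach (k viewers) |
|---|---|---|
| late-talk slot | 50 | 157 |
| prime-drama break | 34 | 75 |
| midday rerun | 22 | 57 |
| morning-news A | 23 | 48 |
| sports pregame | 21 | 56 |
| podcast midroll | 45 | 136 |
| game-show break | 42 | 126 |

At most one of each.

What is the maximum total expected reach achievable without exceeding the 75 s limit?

The ratio heuristic lands on late-talk slot + sports pregame (213) but leaves 4 s idle.
Dropping sports pregame frees 21 s; slotting in midday rerun (22 s) lifts the total to 214 at 72 s.
Runner-up late-talk slot + sports pregame tops out at 213.

214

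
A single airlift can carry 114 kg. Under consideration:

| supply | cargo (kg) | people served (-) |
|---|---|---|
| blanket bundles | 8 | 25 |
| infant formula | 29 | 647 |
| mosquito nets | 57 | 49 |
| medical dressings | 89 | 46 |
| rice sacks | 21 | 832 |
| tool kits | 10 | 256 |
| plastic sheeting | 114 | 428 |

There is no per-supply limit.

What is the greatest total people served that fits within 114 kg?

4185

Best packing: blanket bundles + 5×rice sacks — 113 kg, 4185 total.
The spare 1 kg is too small for any remaining supply, and no exchange beats 4185.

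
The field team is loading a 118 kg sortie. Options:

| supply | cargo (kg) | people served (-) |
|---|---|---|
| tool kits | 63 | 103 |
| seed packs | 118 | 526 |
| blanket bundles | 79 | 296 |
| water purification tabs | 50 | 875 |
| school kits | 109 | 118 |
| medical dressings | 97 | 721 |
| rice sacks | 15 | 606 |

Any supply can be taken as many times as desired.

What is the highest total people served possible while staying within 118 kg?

The ratio ordering already packs tightly: 7×rice sacks, 105 kg, 4242.
The spare 13 kg is too small for any remaining supply, and no exchange beats 4242.

4242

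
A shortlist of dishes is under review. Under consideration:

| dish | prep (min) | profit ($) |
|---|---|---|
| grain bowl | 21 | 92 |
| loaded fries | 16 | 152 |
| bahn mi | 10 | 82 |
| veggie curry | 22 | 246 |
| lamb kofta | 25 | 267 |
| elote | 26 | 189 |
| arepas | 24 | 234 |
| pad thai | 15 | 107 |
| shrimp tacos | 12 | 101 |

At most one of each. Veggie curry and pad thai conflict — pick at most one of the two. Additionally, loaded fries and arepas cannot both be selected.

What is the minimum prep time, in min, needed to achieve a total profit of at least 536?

56

Need the lightest bundle worth ≥ 536.
bahn mi + veggie curry + arepas: 562 profit at 56 min.
No combination under 56 min hits 536.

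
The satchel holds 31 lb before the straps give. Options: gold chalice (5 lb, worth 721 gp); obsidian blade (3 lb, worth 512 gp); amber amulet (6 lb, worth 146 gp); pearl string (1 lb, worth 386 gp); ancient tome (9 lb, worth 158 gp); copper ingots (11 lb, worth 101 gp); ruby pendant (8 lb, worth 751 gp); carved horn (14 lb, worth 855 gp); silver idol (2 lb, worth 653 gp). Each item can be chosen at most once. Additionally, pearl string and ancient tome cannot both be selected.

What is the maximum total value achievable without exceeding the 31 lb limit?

3366

Filling by ratio: gold chalice + obsidian blade + amber amulet + pearl string + ruby pendant + silver idol for 3169, with 6 lb left unused.
Replace obsidian blade and amber amulet with carved horn: the trade gains 197 net, giving 3366 at 30 lb.
Runner-up gold chalice + obsidian blade + amber amulet + pearl string + carved horn + silver idol tops out at 3273.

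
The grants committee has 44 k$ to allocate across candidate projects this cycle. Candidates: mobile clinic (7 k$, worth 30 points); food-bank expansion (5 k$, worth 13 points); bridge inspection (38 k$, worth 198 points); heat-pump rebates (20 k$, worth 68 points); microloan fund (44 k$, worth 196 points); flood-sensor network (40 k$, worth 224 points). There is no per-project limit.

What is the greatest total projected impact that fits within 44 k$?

224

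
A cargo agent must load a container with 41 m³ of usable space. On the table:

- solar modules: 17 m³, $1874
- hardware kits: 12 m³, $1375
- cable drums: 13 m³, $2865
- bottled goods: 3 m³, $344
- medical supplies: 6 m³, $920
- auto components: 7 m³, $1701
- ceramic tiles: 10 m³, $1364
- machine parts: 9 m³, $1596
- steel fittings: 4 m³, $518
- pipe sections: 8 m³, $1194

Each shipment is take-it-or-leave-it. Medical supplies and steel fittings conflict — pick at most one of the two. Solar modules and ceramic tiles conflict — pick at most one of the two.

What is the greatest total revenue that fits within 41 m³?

7874

Ranking by ratio (revenue/m³): auto components 243.00, cable drums 220.38, machine parts 177.33, medical supplies 153.33.
Taking cable drums + auto components + machine parts + steel fittings + pipe sections: 41 m³ used, 7874 in revenue.
Every other selection either busts 41 m³ or breaks a pairing rule or fails to beat 7874.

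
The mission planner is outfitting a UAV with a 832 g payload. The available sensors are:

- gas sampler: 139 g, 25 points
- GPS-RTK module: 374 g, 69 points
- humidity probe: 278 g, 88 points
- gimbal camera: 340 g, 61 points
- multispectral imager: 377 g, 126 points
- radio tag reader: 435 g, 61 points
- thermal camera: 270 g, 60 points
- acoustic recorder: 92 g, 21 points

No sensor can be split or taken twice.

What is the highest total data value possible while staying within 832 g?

239

Ranking by ratio (data value/g): multispectral imager 0.33, humidity probe 0.32, acoustic recorder 0.23, thermal camera 0.22.
Greedy by ratio would take humidity probe + multispectral imager + acoustic recorder: 747 g used, total 235.
The 92 g tied up in acoustic recorder is better spent on gas sampler — total rises to 239 (794 g).
That's the maximum — no swap from here does better than 239.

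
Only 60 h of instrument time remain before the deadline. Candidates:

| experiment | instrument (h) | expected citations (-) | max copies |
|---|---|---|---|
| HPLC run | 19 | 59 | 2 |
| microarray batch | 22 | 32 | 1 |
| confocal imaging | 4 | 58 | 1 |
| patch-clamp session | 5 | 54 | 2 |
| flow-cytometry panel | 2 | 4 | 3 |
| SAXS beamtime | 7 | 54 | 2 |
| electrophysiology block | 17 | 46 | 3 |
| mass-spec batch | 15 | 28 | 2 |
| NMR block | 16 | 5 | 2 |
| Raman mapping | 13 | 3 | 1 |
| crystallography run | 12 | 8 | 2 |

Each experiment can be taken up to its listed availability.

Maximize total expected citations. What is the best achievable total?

348

Ranking by ratio (expected citations/h): confocal imaging 14.50, patch-clamp session 10.80, SAXS beamtime 7.71.
Taking the top-ratio experiments first gives HPLC run + confocal imaging + 2×patch-clamp session + 3×flow-cytometry panel + 2×SAXS beamtime for 345 (53 h).
The 25 h tied up in HPLC run and 3×flow-cytometry panel is better spent on electrophysiology block + mass-spec batch — total rises to 348 (60 h).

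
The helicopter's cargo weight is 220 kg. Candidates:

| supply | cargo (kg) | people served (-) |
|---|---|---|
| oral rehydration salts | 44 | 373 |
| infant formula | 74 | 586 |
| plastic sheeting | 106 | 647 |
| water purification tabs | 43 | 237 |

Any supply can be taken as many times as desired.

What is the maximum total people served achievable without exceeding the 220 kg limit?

By people served per kg: oral rehydration salts 8.48, infant formula 7.92, plastic sheeting 6.10, water purification tabs 5.51 lead.
Taking 5×oral rehydration salts: 220 kg used, 1865 in people served.
That's the maximum — no swap from here does better than 1865.

1865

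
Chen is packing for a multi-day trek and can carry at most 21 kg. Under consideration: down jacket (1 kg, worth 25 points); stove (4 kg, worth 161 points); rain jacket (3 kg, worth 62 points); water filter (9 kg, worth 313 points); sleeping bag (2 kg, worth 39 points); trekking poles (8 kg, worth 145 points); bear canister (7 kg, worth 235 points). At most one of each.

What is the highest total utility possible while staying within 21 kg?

Ranking by ratio (utility/kg): stove 40.25, water filter 34.78, bear canister 33.57, down jacket 25.00.
Taking down jacket + stove + water filter + bear canister: 21 kg used, 734 in utility.

734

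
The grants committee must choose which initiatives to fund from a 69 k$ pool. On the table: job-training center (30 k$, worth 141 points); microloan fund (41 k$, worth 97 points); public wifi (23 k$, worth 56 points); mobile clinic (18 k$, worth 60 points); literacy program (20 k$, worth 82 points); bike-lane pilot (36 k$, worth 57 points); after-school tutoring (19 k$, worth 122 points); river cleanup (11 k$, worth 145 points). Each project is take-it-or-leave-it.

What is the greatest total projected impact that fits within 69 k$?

409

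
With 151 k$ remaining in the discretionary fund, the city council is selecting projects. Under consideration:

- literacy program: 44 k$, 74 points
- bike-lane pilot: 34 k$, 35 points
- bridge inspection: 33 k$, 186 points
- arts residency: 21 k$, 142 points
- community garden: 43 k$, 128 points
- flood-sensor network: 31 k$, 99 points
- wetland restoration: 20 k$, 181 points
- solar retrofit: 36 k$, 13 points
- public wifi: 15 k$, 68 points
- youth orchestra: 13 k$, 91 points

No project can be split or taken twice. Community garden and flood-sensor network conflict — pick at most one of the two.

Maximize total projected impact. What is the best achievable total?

796

A density-first pass picks bridge inspection + arts residency + flood-sensor network + wetland restoration + public wifi + youth orchestra — 767 at 133 k$.
Dropping flood-sensor network frees 31 k$; slotting in community garden (43 k$) lifts the total to 796 at 145 k$.
Nothing else feasible within 151 k$ beats 796.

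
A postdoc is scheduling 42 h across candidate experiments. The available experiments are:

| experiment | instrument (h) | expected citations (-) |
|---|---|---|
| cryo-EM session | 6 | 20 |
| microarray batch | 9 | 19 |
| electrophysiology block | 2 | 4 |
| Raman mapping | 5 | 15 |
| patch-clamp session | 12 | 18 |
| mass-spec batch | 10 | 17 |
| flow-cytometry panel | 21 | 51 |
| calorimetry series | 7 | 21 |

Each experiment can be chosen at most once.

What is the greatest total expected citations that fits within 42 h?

111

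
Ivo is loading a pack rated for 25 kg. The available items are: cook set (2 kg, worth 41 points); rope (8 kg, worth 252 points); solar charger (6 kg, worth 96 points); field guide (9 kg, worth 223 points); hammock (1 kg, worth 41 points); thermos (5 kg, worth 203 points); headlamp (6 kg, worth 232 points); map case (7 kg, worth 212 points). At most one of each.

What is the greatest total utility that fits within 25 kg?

784

Density check — hammock 41.00, thermos 40.60, headlamp 38.67, rope 31.50 are the best per kg.
Filling by ratio: cook set + rope + hammock + thermos + headlamp for 769, with 3 kg left unused.
Replace cook set and rope with solar charger + map case: the trade gains 15 net, giving 784 at 25 kg.
Runner-up rope + solar charger + thermos + headlamp tops out at 783.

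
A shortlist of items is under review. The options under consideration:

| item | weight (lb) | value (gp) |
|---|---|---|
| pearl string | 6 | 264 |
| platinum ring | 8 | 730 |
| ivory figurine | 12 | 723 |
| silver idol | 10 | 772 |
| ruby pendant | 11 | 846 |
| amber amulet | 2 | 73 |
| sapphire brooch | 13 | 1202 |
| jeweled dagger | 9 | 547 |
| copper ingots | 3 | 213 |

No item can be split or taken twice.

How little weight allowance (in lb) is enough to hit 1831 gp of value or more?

21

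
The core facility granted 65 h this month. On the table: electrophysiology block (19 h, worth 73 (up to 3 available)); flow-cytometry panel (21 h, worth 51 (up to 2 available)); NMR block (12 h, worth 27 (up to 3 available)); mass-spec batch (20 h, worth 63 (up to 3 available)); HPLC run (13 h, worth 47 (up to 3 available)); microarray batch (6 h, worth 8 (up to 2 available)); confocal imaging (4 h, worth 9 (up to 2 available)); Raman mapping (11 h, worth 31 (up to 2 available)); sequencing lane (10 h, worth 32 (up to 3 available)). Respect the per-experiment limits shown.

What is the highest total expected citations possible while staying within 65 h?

Greedy by ratio would take 3×electrophysiology block + 2×confocal imaging: 65 h used, total 237.
Replace electrophysiology block and 2×confocal imaging with 2×HPLC run: the trade gains 3 net, giving 240 at 64 h.
Every other selection either busts 65 h or exceeds an availability limit or fails to beat 240.

240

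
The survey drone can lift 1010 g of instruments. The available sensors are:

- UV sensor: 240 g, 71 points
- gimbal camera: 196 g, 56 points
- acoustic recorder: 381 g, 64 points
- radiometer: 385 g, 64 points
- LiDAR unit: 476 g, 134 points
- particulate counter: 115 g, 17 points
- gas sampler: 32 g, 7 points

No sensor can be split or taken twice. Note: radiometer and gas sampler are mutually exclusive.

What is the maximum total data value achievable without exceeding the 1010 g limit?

UV sensor + gimbal camera + LiDAR unit + gas sampler uses 944 of the 1010 g and totals 268.
The closest alternative, UV sensor + gimbal camera + LiDAR unit, reaches only 261.

268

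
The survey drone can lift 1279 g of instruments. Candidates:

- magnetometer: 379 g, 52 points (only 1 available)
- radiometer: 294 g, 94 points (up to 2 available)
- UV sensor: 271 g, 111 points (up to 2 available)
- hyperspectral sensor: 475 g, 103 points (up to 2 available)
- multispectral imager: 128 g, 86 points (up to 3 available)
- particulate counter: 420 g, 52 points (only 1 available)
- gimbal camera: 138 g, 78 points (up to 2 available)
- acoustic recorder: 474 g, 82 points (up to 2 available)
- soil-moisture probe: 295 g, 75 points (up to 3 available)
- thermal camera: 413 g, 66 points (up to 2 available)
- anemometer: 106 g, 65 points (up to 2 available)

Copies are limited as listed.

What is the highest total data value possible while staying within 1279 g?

Ranking by ratio (data value/g): multispectral imager 0.67, anemometer 0.61, gimbal camera 0.57, UV sensor 0.41.
Filling by ratio: UV sensor + 3×multispectral imager + 2×gimbal camera + 2×anemometer for 655, with 136 g left unused.
The 138 g tied up in gimbal camera is better spent on UV sensor — total rises to 688 (1276 g).
Nothing else within 1279 g beats 688.

688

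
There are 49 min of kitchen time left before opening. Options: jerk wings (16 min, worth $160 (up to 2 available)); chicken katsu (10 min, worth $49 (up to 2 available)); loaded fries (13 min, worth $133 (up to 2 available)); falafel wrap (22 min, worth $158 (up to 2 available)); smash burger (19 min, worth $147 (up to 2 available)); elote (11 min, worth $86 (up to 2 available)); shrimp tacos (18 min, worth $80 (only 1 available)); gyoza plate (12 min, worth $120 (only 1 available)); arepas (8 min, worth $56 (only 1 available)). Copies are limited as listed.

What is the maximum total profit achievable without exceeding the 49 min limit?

472

Taking the top-ratio dishes first gives jerk wings + 2×loaded fries for 426 (42 min).
Dropping jerk wings frees 16 min; slotting in elote + gyoza plate (23 min) lifts the total to 472 at 49 min.
Nothing else within 49 min beats 472.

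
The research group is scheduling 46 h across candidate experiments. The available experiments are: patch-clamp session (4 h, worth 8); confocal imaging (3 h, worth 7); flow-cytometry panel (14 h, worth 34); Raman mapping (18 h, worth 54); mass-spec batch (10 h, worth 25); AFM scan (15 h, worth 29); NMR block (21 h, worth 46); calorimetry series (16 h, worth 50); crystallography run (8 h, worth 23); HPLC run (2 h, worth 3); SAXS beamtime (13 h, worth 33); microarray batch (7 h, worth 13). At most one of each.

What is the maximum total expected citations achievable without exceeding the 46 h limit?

Greedy by ratio would take confocal imaging + Raman mapping + calorimetry series + crystallography run: 45 h used, total 134.
The 3 h tied up in confocal imaging is better spent on patch-clamp session — total rises to 135 (46 h).

135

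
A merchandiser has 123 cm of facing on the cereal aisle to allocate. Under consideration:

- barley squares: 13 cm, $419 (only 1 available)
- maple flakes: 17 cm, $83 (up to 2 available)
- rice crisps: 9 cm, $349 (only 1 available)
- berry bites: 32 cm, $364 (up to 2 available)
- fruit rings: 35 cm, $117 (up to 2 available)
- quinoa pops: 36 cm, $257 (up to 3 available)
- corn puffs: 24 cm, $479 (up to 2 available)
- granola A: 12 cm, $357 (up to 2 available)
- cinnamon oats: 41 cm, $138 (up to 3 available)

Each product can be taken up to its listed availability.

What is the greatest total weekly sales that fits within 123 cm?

2523

Density check — rice crisps 38.78, barley squares 32.23, granola A 29.75 are the best per cm.
Best packing: barley squares + maple flakes + rice crisps + 2×corn puffs + 2×granola A — 111 cm, 2523 total.
The spare 12 cm is too small for any remaining product, and no exchange beats 2523.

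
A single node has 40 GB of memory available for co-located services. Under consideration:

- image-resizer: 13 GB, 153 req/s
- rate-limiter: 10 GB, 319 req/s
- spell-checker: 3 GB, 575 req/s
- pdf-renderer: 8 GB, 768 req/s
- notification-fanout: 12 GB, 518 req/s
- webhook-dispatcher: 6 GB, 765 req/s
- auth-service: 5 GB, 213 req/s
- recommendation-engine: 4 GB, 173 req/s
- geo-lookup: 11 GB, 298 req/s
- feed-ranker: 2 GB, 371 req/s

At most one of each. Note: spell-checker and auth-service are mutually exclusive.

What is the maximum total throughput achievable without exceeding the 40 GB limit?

3170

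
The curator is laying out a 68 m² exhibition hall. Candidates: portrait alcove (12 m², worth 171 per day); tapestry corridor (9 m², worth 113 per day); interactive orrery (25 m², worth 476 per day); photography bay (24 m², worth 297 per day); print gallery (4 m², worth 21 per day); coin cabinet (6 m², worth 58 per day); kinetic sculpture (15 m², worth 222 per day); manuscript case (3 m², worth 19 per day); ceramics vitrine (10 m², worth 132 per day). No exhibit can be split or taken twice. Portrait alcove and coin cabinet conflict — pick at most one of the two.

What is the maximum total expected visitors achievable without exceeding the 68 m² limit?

1022

Best packing: portrait alcove + tapestry corridor + interactive orrery + print gallery + kinetic sculpture + manuscript case — 68 m², 1022 total.
An exhaustive check of the 512 subsets confirms 1022.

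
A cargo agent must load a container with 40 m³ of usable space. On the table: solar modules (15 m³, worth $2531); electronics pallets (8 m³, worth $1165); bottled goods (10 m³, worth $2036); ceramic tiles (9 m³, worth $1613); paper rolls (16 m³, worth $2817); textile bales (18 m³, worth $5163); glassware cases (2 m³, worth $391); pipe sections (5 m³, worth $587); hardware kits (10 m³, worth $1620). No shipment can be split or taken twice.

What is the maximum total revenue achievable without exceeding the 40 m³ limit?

9210

Density check — textile bales 286.83, bottled goods 203.60, glassware cases 195.50, ceramic tiles 179.22 are the best per m³.
Greedy by ratio would take bottled goods + ceramic tiles + textile bales + glassware cases: 39 m³ used, total 9203.
Replace ceramic tiles with hardware kits: the trade gains 7 net, giving 9210 at 40 m³.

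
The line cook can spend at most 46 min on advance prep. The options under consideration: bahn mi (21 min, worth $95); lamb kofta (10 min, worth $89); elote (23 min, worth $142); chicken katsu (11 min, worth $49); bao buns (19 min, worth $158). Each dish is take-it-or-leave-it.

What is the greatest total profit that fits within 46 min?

300

By profit per min: lamb kofta 8.90, bao buns 8.32, elote 6.17 lead.
Greedy by ratio would take lamb kofta + chicken katsu + bao buns: 40 min used, total 296.
The 21 min tied up in lamb kofta and chicken katsu is better spent on elote — total rises to 300 (42 min).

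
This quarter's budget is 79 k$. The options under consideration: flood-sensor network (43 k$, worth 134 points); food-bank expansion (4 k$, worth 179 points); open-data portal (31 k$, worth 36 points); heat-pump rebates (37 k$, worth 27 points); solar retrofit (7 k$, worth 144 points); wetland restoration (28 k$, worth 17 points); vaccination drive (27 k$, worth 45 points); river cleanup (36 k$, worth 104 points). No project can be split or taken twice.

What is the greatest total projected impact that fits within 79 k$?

By projected impact per k$: food-bank expansion 44.75, solar retrofit 20.57, flood-sensor network 3.12 lead.
Filling by ratio: flood-sensor network + food-bank expansion + solar retrofit for 457, with 25 k$ left unused.
The 43 k$ tied up in flood-sensor network is better spent on vaccination drive + river cleanup — total rises to 472 (74 k$).
Runner-up food-bank expansion + open-data portal + solar retrofit + river cleanup tops out at 463.

472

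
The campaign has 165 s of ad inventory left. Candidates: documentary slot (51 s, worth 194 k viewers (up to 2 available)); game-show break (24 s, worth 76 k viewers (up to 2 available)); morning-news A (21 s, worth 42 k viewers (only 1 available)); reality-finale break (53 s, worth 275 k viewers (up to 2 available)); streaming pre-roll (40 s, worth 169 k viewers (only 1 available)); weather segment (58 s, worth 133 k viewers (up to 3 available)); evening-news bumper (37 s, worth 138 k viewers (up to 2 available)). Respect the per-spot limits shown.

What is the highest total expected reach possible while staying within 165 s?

744

By expected reach per s: reality-finale break 5.19, streaming pre-roll 4.22, documentary slot 3.80 lead.
Greedy by ratio would take 2×reality-finale break + streaming pre-roll: 146 s used, total 719.
The 40 s tied up in streaming pre-roll is better spent on documentary slot — total rises to 744 (157 s).
That's the maximum — no swap from here does better than 744.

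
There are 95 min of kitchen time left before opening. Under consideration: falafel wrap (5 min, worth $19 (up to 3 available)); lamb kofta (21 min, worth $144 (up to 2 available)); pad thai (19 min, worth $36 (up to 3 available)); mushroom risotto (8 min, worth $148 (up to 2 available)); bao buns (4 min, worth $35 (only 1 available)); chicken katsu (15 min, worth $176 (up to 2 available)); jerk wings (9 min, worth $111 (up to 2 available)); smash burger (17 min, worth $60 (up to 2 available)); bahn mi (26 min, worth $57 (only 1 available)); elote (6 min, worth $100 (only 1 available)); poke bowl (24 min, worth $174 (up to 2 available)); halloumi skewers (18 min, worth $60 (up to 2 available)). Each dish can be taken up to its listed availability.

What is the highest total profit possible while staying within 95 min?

The ratio ordering already packs tightly: lamb kofta + 2×mushroom risotto + bao buns + 2×chicken katsu + 2×jerk wings + elote, 95 min, 1149.
Every other selection either busts 95 min or exceeds an availability limit or fails to beat 1149.

1149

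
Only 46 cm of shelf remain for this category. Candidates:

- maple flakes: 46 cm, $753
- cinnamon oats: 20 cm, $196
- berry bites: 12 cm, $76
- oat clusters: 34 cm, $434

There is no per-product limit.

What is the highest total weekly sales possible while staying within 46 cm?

Maple flakes uses 46 of the 46 cm and totals 753.
Every other selection either busts 46 cm or fails to beat 753.

753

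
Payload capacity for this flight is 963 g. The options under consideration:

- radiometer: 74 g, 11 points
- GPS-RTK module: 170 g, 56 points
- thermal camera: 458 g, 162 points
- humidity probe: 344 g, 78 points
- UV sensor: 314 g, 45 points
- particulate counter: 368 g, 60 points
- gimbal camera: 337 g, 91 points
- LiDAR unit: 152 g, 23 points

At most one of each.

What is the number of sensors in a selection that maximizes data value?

3

Optimal total is 276.
For example thermal camera + gimbal camera + LiDAR unit achieves it, using 947 g.
Any selection reaching 276 contains exactly 3 sensors.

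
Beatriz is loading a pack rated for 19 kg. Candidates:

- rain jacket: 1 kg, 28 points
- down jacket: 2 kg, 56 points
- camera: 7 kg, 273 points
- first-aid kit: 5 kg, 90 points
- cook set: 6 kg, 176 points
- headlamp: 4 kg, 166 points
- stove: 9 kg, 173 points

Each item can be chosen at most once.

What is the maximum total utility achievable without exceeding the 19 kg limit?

671

By utility per kg: headlamp 41.50, camera 39.00, cook set 29.33 lead.
Taking the top-ratio items first gives rain jacket + camera + cook set + headlamp for 643 (18 kg).
Replace rain jacket with down jacket: the trade gains 28 net, giving 671 at 19 kg.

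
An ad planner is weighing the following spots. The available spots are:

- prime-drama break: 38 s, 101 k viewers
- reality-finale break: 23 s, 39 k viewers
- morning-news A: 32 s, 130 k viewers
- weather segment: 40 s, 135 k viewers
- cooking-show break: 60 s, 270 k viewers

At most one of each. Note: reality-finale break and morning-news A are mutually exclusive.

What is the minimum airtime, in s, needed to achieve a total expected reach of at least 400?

92

Need the lightest bundle worth ≥ 400.
Taking morning-news A + cooking-show break gives 400 (≥ 400) for 92 s.
Any bundle with less than 92 s falls short of 400.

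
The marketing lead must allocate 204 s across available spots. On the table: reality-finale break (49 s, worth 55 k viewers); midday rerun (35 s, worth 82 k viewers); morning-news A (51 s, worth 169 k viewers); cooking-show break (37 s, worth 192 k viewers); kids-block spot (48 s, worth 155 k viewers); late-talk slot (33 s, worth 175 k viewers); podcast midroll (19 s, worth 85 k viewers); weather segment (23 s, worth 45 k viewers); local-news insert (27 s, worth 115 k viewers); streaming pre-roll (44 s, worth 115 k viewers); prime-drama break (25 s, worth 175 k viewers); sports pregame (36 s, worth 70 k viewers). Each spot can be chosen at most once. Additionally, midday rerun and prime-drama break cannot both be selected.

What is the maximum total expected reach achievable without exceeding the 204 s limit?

911

Density check — prime-drama break 7.00, late-talk slot 5.30, cooking-show break 5.19, podcast midroll 4.47 are the best per s.
Best packing: morning-news A + cooking-show break + late-talk slot + podcast midroll + local-news insert + prime-drama break — 192 s, 911 total.
Next best is cooking-show break + kids-block spot + late-talk slot + podcast midroll + local-news insert + prime-drama break at 897 (189 s) — short by 14.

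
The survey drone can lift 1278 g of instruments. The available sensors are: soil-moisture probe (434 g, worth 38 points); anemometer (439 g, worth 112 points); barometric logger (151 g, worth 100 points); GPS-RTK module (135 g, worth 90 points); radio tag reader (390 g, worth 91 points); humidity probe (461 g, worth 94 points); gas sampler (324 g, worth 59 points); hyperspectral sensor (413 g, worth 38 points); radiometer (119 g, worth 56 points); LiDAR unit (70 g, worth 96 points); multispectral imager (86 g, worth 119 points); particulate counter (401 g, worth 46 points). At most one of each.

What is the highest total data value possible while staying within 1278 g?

A density-first pass picks anemometer + barometric logger + GPS-RTK module + radiometer + LiDAR unit + multispectral imager — 573 at 1000 g.
Dropping anemometer frees 439 g; slotting in radio tag reader + gas sampler (714 g) lifts the total to 611 at 1275 g.
Next best is anemometer + barometric logger + GPS-RTK module + radio tag reader + LiDAR unit + multispectral imager at 608 (1271 g) — short by 3.

611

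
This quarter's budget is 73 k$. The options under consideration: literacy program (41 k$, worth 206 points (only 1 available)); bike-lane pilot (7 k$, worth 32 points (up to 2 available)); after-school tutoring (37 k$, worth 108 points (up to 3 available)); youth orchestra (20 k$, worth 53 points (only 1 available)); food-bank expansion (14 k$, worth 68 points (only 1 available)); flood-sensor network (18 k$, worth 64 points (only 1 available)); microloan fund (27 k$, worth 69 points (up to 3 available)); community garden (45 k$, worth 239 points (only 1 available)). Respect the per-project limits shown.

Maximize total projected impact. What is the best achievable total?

The ratio ordering already packs tightly: 2×bike-lane pilot + food-bank expansion + community garden, 73 k$, 371.
No other feasible combination exceeds 371.

371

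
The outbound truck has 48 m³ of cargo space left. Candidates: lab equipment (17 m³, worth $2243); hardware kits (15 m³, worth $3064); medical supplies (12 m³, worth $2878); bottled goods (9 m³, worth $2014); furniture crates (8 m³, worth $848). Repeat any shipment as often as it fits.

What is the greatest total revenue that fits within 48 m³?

4×medical supplies uses 48 of the 48 m³ and totals 11512.

11512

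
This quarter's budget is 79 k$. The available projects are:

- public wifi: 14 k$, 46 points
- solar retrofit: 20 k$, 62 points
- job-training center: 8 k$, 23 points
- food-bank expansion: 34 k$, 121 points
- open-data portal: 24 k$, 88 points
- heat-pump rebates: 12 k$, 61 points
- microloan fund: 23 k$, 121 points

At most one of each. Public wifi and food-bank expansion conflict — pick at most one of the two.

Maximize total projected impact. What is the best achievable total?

Filling by ratio: public wifi + open-data portal + heat-pump rebates + microloan fund for 316, with 6 k$ left unused.
The 14 k$ tied up in public wifi is better spent on solar retrofit — total rises to 332 (79 k$).
The closest alternative, job-training center + food-bank expansion + heat-pump rebates + microloan fund, reaches only 326.

332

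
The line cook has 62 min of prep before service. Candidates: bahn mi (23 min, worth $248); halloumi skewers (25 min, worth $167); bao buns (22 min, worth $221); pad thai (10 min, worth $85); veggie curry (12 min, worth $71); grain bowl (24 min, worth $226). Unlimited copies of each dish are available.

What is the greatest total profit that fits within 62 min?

581

2×bahn mi + pad thai uses 56 of the 62 min and totals 581.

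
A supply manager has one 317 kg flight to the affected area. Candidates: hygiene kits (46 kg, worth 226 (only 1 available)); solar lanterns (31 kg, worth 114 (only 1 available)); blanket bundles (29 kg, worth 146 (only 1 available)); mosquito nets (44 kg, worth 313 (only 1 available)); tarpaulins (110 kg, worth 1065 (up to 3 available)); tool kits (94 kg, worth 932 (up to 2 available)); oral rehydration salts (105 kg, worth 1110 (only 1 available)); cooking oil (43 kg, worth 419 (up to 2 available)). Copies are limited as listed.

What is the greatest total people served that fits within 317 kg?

By people served per kg: oral rehydration salts 10.57, tool kits 9.91, cooking oil 9.74 lead.
A density-first pass picks 2×tool kits + oral rehydration salts — 2974 at 293 kg.
Replace tool kits with tarpaulins: the trade gains 133 net, giving 3107 at 309 kg.
Every other selection either busts 317 kg or exceeds an availability limit or fails to beat 3107.

3107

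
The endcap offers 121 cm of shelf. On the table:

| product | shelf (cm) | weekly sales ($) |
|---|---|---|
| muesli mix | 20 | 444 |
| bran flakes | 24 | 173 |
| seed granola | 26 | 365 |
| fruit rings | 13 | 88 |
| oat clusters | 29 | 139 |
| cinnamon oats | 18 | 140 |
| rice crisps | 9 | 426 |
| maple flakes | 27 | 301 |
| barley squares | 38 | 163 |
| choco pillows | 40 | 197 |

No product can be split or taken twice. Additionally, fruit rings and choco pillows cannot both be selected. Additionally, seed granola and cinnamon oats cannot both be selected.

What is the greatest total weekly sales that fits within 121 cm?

1797

Best packing: muesli mix + bran flakes + seed granola + fruit rings + rice crisps + maple flakes — 119 cm, 1797 total.
The closest alternative, muesli mix + bran flakes + seed granola + rice crisps + maple flakes, reaches only 1709.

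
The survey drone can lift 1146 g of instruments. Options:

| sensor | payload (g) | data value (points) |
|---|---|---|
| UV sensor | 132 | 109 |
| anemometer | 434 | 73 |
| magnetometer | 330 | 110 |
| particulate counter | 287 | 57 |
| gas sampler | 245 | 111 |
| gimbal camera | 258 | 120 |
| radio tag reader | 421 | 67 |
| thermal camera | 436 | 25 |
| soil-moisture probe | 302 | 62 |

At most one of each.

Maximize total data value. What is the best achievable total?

450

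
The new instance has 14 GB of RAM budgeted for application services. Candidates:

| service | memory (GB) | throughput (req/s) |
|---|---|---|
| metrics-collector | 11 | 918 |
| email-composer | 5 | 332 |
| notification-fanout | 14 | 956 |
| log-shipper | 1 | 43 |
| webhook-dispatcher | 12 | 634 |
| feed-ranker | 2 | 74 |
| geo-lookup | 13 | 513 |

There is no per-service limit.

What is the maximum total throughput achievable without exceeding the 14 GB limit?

1047

Metrics-collector + 3×log-shipper uses 14 of the 14 GB and totals 1047.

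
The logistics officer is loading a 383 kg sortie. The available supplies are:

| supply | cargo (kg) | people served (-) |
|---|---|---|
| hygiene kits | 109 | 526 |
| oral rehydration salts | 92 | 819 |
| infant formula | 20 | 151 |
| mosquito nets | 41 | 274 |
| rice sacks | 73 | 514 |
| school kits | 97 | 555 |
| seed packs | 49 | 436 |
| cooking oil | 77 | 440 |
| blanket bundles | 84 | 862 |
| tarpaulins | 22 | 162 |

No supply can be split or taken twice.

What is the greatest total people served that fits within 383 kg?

The ratio ordering already packs tightly: oral rehydration salts + infant formula + mosquito nets + rice sacks + seed packs + blanket bundles + tarpaulins, 381 kg, 3218.

3218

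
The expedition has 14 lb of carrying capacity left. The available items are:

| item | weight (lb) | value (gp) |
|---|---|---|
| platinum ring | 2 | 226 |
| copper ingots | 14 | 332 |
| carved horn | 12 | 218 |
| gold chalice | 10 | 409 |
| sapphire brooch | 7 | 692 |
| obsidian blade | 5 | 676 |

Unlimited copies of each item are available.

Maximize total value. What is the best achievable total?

Best packing: 2×platinum ring + 2×obsidian blade — 14 lb, 1804 total.
Every other selection either busts 14 lb or fails to beat 1804.

1804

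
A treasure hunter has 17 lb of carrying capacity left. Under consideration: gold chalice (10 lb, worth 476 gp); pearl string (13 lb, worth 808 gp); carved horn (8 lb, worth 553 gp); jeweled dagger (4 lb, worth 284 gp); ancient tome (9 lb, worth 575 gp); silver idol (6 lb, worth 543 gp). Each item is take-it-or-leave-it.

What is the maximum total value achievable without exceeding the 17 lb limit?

1128

A density-first pass picks jeweled dagger + silver idol — 827 at 10 lb.
Replace jeweled dagger and silver idol with carved horn + ancient tome: the trade gains 301 net, giving 1128 at 17 lb.
Nothing else within 17 lb beats 1128.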